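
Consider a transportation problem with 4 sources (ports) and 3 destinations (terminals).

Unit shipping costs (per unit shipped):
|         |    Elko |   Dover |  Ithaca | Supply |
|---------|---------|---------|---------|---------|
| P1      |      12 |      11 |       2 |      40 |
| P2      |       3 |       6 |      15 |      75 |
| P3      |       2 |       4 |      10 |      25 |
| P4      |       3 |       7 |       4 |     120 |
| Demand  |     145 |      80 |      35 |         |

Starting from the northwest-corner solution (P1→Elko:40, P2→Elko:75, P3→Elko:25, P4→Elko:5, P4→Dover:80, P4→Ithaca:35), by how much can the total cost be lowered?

Current plan cost = 40·12 + 75·3 + 25·2 + 5·3 + 80·7 + 35·4 = 1470.
Optimal plan:
  P1→Dover: 5 × 11 = 55
  P1→Ithaca: 35 × 2 = 70
  P2→Elko: 25 × 3 = 75
  P2→Dover: 50 × 6 = 300
  P3→Dover: 25 × 4 = 100
  P4→Elko: 120 × 3 = 360
Optimal cost = 960.
Saving = 1470 − 960 = 510.

510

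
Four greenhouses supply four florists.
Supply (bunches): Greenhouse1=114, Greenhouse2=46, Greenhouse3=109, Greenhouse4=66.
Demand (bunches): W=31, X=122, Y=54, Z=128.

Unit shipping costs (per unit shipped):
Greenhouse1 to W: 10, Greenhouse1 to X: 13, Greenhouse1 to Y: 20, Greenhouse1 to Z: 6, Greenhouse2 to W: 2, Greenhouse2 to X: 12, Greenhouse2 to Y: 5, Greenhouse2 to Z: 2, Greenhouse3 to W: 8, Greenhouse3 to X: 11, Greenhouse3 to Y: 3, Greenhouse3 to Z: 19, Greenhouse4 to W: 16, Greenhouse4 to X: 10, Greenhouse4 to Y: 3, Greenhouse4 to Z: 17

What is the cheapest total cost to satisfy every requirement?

One minimum-cost allocation:
  Greenhouse1->X: 1 × 13 = 13
  Greenhouse1->Z: 113 × 6 = 678
  Greenhouse2->W: 31 × 2 = 62
  Greenhouse2->Z: 15 × 2 = 30
  Greenhouse3->X: 55 × 11 = 605
  Greenhouse3->Y: 54 × 3 = 162
  Greenhouse4->X: 66 × 10 = 660
Total = 13 + 678 + 62 + 30 + 605 + 162 + 660 = 2210.

2210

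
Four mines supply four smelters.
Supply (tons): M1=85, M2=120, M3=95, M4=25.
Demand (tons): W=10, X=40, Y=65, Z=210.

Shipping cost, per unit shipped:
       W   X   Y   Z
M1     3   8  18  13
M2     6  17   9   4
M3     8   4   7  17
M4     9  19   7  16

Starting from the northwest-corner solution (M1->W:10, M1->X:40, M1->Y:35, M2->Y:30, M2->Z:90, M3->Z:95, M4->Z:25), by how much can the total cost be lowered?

Current plan cost = 10·3 + 40·8 + 35·18 + 30·9 + 90·4 + 95·17 + 25·16 = 3625.
Optimal plan:
  M1–W: 10 × 3 = 30
  M1–Z: 75 × 13 = 975
  M2–Z: 120 × 4 = 480
  M3–X: 40 × 4 = 160
  M3–Y: 55 × 7 = 385
  M4–Y: 10 × 7 = 70
  M4–Z: 15 × 16 = 240
Optimal cost = 2340.
Saving = 3625 − 2340 = 1285.

1285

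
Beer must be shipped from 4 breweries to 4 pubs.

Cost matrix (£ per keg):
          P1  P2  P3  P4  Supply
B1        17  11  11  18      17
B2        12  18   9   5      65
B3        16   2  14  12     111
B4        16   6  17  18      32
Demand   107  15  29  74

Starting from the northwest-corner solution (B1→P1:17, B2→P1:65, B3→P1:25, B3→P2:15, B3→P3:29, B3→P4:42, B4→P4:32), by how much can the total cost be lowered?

Current plan cost = 17·17 + 65·12 + 25·16 + 15·2 + 29·14 + 42·12 + 32·18 = £2985.
Optimal plan:
  B1 to P3: 17 kegs
  B2 to P4: 65 kegs
  B3 to P1: 75 kegs
  B3 to P2: 15 kegs
  B3 to P3: 12 kegs
  B3 to P4: 9 kegs
  B4 to P1: 32 kegs
Optimal cost = £2530.
Saving = 2985 − 2530 = £455.

455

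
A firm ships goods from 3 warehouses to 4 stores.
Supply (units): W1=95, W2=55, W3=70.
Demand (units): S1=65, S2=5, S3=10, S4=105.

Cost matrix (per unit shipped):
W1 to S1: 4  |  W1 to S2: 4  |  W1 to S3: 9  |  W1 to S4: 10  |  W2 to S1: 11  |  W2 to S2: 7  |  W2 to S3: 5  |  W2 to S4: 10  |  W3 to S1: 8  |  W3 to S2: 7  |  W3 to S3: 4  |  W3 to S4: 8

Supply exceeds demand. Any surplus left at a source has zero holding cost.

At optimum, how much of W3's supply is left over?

0

An optimal plan:
  W1–S1: 65 × 4 = 260
  W1–S2: 5 × 4 = 20
  W1–S4: 25 × 10 = 250
  W2–S3: 10 × 5 = 50
  W2–S4: 10 × 10 = 100
  W3–S4: 70 × 8 = 560
Total cost = 1240.
W3 ships 70 of its 70, leaving 0.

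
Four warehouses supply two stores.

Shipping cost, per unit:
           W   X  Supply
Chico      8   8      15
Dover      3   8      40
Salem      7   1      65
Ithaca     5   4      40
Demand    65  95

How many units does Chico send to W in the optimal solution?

Solving gives:
  Chico->W: 15 units
  Dover->W: 40 units
  Salem->X: 65 units
  Ithaca->W: 10 units
  Ithaca->X: 30 units
Total cost = 475.
So Chico→W carries 15 units.

15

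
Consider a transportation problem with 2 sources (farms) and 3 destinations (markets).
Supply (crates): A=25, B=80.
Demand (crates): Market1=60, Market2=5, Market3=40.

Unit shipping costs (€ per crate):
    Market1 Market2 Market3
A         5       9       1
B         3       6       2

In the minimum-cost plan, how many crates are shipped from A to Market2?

0

Solving gives:
  A to Market3: 25 × €1 = €25
  B to Market1: 60 × €3 = €180
  B to Market2: 5 × €6 = €30
  B to Market3: 15 × €2 = €30
Total cost = €265.
The route A→Market2 is not used.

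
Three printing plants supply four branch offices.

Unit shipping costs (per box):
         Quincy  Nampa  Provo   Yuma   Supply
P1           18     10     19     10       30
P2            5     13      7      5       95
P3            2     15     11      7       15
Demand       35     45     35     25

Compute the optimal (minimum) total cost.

995

Optimal allocation:
  P1→Nampa: 30 boxes
  P2→Quincy: 20 boxes
  P2→Nampa: 15 boxes
  P2→Provo: 35 boxes
  P2→Yuma: 25 boxes
  P3→Quincy: 15 boxes
Total cost = 995.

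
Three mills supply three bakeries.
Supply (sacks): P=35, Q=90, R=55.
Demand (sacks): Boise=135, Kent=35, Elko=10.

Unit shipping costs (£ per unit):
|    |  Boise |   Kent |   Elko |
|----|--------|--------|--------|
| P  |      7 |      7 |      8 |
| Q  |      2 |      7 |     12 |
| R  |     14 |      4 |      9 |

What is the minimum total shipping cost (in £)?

795

An optimal shipping plan:
  P to Boise: 35 sacks
  Q to Boise: 90 sacks
  R to Boise: 10 sacks
  R to Kent: 35 sacks
  R to Elko: 10 sacks
Total cost = £795.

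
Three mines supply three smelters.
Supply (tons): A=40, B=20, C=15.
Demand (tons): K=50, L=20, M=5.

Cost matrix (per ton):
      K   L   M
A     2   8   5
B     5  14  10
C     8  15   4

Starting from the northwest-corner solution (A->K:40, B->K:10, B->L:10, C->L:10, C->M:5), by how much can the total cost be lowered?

Current plan cost = 40·2 + 10·5 + 10·14 + 10·15 + 5·4 = 440.
Optimal plan:
  A–K: 20 × 2 = 40
  A–L: 20 × 8 = 160
  B–K: 20 × 5 = 100
  C–K: 10 × 8 = 80
  C–M: 5 × 4 = 20
Optimal cost = 400.
Saving = 440 − 400 = 40.

40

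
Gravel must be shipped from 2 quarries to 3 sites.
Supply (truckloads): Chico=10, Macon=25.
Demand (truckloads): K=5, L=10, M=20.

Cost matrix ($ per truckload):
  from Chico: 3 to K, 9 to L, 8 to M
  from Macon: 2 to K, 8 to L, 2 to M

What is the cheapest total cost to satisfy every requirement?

Optimal allocation:
  Chico→K: 5 × $3 = $15
  Chico→L: 5 × $9 = $45
  Macon→L: 5 × $8 = $40
  Macon→M: 20 × $2 = $40
Total = 15 + 45 + 40 + 40 = $140.

140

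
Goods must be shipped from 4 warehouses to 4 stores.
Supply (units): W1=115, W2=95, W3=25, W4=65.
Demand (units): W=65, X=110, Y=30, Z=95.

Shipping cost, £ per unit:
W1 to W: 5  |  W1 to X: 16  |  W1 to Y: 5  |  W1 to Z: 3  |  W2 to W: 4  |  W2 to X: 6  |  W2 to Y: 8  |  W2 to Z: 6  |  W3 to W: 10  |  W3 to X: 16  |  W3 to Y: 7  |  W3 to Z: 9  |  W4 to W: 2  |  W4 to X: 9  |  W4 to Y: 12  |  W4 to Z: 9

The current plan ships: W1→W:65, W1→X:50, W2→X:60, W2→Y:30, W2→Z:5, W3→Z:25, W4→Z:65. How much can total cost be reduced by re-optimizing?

1200

Current plan cost = 65·5 + 50·16 + 60·6 + 30·8 + 5·6 + 25·9 + 65·9 = £2565.
Optimal plan:
  W1→W: 15 × £5 = £75
  W1→Y: 5 × £5 = £25
  W1→Z: 95 × £3 = £285
  W2→X: 95 × £6 = £570
  W3→Y: 25 × £7 = £175
  W4→W: 50 × £2 = £100
  W4→X: 15 × £9 = £135
Optimal cost = £1365.
Saving = 2565 − 1365 = £1200.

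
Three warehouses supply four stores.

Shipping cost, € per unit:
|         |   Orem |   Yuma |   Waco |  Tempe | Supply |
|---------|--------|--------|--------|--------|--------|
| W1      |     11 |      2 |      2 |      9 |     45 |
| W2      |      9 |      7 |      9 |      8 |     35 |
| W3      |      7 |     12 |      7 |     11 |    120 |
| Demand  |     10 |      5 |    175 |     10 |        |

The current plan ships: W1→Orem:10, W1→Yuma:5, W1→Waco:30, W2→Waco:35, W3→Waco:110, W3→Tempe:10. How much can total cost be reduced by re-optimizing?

150

Current plan cost = 10·11 + 5·2 + 30·2 + 35·9 + 110·7 + 10·11 = €1375.
Optimal plan:
  W1→Waco: 45 units
  W2→Orem: 10 units
  W2→Yuma: 5 units
  W2→Waco: 10 units
  W2→Tempe: 10 units
  W3→Waco: 120 units
Optimal cost = €1225.
Saving = 1375 − 1225 = €150.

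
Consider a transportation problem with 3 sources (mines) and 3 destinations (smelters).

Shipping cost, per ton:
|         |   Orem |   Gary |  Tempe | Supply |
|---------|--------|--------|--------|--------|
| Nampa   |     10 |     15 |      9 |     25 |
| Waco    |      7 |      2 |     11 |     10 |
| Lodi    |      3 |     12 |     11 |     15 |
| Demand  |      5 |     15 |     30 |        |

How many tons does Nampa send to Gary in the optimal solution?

Solving gives:
  Nampa→Tempe: 25 × 9 = 225
  Waco→Gary: 10 × 2 = 20
  Lodi→Orem: 5 × 3 = 15
  Lodi→Gary: 5 × 12 = 60
  Lodi→Tempe: 5 × 11 = 55
Total cost = 375.
The route Nampa→Gary is not used.

0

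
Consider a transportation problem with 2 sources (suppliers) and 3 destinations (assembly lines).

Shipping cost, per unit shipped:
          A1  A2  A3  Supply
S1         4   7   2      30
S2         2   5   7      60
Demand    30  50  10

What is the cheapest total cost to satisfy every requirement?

One minimum-cost allocation:
  S1->A2: 20 × 7 = 140
  S1->A3: 10 × 2 = 20
  S2->A1: 30 × 2 = 60
  S2->A2: 30 × 5 = 150
Total = 140 + 20 + 60 + 150 = 370.
(Supply check: S1 ships 30; S2 ships 60.)

370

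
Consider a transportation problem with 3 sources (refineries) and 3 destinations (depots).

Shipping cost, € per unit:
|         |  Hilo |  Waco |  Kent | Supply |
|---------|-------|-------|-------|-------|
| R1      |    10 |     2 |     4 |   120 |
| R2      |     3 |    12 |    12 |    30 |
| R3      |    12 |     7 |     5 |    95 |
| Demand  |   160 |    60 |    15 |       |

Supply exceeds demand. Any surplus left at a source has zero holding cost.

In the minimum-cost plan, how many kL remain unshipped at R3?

10

Minimum-cost shipments:
  R1 to Hilo: 60 × €10 = €600
  R1 to Waco: 60 × €2 = €120
  R2 to Hilo: 30 × €3 = €90
  R3 to Hilo: 70 × €12 = €840
  R3 to Kent: 15 × €5 = €75
Total cost = €1725.
R3 ships 85 of its 95, leaving 10.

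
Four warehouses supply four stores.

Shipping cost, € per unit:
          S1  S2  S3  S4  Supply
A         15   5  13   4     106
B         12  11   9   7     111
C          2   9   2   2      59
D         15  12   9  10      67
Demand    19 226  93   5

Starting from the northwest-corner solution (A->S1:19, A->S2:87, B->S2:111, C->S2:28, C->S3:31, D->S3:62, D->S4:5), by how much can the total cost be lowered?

369

Current plan cost = 19·15 + 87·5 + 111·11 + 28·9 + 31·2 + 62·9 + 5·10 = €2863.
Optimal plan:
  A–S2: 106 × €5 = €530
  B–S2: 106 × €11 = €1166
  B–S4: 5 × €7 = €35
  C–S1: 19 × €2 = €38
  C–S3: 40 × €2 = €80
  D–S2: 14 × €12 = €168
  D–S3: 53 × €9 = €477
Optimal cost = €2494.
Saving = 2863 − 2494 = €369.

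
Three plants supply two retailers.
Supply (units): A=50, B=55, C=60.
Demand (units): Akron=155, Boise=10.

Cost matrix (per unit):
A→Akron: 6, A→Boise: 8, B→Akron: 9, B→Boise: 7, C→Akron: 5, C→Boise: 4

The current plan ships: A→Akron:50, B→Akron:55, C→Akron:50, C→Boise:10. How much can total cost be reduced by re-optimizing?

Current plan cost = 50·6 + 55·9 + 50·5 + 10·4 = 1085.
Optimal plan:
  A->Akron: 50 × 6 = 300
  B->Akron: 45 × 9 = 405
  B->Boise: 10 × 7 = 70
  C->Akron: 60 × 5 = 300
Optimal cost = 1075.
Saving = 1085 − 1075 = 10.

10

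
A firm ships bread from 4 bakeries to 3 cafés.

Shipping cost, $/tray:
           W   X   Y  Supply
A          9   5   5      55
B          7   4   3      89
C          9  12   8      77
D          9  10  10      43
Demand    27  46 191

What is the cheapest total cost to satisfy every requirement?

One minimum-cost allocation:
  A to X: 46 trays
  A to Y: 9 trays
  B to Y: 89 trays
  C to Y: 77 trays
  D to W: 27 trays
  D to Y: 16 trays
Total cost = $1561.
(Supply check: A ships 55; B ships 89; C ships 77; D ships 43.)

1561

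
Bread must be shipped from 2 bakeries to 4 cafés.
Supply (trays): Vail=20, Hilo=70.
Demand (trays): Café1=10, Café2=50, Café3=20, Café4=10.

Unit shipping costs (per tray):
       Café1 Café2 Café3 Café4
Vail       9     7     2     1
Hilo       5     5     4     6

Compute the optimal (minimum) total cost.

370

A cheapest plan:
  Vail→Café3: 10 × 2 = 20
  Vail→Café4: 10 × 1 = 10
  Hilo→Café1: 10 × 5 = 50
  Hilo→Café2: 50 × 5 = 250
  Hilo→Café3: 10 × 4 = 40
Total = 20 + 10 + 50 + 250 + 40 = 370.
(Supply check: Vail ships 20; Hilo ships 70.)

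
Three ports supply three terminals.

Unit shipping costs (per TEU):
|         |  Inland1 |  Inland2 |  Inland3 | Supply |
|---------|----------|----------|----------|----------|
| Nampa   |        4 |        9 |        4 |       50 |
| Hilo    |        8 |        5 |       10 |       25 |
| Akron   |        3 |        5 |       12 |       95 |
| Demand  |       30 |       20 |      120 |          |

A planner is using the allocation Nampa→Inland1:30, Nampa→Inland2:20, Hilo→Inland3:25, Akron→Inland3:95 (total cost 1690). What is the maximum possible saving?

Current plan cost = 30·4 + 20·9 + 25·10 + 95·12 = 1690.
Optimal plan:
  Nampa to Inland3: 50 × 4 = 200
  Hilo to Inland3: 25 × 10 = 250
  Akron to Inland1: 30 × 3 = 90
  Akron to Inland2: 20 × 5 = 100
  Akron to Inland3: 45 × 12 = 540
Optimal cost = 1180.
Saving = 1690 − 1180 = 510.

510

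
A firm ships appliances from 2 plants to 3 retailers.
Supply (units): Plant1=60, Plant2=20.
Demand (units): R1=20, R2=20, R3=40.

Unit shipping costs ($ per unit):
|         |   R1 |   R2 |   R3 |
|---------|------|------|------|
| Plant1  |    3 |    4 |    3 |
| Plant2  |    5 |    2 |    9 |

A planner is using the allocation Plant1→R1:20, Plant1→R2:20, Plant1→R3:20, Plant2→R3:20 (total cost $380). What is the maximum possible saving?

Current plan cost = 20·3 + 20·4 + 20·3 + 20·9 = $380.
Optimal plan:
  Plant1->R1: 20 × $3 = $60
  Plant1->R3: 40 × $3 = $120
  Plant2->R2: 20 × $2 = $40
Optimal cost = $220.
Saving = 380 − 220 = $160.

160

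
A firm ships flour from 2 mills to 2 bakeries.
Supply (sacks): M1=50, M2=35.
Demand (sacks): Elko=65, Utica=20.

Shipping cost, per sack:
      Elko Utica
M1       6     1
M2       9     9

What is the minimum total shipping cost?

Optimal allocation:
  M1 to Elko: 30 × 6 = 180
  M1 to Utica: 20 × 1 = 20
  M2 to Elko: 35 × 9 = 315
Total = 180 + 20 + 315 = 515.

515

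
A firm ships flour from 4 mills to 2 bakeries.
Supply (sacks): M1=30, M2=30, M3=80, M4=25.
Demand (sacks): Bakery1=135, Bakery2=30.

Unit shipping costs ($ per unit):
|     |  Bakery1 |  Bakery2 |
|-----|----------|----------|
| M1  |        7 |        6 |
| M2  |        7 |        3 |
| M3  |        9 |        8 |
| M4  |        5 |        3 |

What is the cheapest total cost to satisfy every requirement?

A cheapest plan:
  M1→Bakery1: 30 × $7 = $210
  M2→Bakery2: 30 × $3 = $90
  M3→Bakery1: 80 × $9 = $720
  M4→Bakery1: 25 × $5 = $125
Total = 210 + 90 + 720 + 125 = $1145.

1145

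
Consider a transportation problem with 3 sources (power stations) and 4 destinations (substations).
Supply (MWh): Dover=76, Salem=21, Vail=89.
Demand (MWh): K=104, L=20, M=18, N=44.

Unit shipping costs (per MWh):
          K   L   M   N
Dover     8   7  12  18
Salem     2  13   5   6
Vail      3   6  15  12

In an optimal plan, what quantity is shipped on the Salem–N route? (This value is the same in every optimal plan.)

21

The minimum-cost plan:
  Dover to K: 38 × 8 = 304
  Dover to L: 20 × 7 = 140
  Dover to M: 18 × 12 = 216
  Salem to N: 21 × 6 = 126
  Vail to K: 66 × 3 = 198
  Vail to N: 23 × 12 = 276
Total cost = 1260.
So Salem→N carries 21 MWh.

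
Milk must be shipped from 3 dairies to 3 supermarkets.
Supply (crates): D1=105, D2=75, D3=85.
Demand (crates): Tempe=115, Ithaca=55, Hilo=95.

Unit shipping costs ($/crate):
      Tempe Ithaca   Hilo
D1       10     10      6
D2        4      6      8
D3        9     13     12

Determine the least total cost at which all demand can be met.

One minimum-cost allocation:
  D1–Ithaca: 10 × $10 = $100
  D1–Hilo: 95 × $6 = $570
  D2–Tempe: 30 × $4 = $120
  D2–Ithaca: 45 × $6 = $270
  D3–Tempe: 85 × $9 = $765
Total = 100 + 570 + 120 + 270 + 765 = $1825.

1825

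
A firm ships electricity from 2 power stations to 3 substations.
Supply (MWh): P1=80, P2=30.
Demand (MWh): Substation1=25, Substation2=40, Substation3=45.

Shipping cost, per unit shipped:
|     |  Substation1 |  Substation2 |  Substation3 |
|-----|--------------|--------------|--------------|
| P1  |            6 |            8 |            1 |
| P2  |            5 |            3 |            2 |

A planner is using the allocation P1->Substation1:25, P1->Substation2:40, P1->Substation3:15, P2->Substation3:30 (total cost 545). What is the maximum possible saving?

Current plan cost = 25·6 + 40·8 + 15·1 + 30·2 = 545.
Optimal plan:
  P1->Substation1: 25 × 6 = 150
  P1->Substation2: 10 × 8 = 80
  P1->Substation3: 45 × 1 = 45
  P2->Substation2: 30 × 3 = 90
Optimal cost = 365.
Saving = 545 − 365 = 180.

180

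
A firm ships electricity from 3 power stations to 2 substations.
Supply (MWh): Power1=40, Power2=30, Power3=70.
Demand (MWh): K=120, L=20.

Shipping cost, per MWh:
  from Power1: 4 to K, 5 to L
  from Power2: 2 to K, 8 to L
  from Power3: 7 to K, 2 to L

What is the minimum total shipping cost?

Optimal allocation:
  Power1→K: 40 × 4 = 160
  Power2→K: 30 × 2 = 60
  Power3→K: 50 × 7 = 350
  Power3→L: 20 × 2 = 40
Total = 160 + 60 + 350 + 40 = 610.

610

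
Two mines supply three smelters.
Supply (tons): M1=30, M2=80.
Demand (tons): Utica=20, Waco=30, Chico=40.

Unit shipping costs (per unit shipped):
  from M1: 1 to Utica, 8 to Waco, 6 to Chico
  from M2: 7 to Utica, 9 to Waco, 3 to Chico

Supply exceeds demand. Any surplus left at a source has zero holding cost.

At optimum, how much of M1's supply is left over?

0

An optimal plan:
  M1->Utica: 20 × 1 = 20
  M1->Waco: 10 × 8 = 80
  M2->Waco: 20 × 9 = 180
  M2->Chico: 40 × 3 = 120
Total cost = 400.
M1 ships 30 of its 30, leaving 0.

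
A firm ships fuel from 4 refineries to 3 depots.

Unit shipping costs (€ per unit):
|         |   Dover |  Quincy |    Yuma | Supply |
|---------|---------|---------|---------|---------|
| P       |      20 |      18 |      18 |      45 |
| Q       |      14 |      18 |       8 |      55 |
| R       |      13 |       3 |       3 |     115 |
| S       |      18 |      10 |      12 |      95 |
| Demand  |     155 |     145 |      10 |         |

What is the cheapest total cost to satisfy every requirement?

3405

One minimum-cost allocation:
  P–Dover: 45 × €20 = €900
  Q–Dover: 55 × €14 = €770
  R–Quincy: 105 × €3 = €315
  R–Yuma: 10 × €3 = €30
  S–Dover: 55 × €18 = €990
  S–Quincy: 40 × €10 = €400
Total = 900 + 770 + 315 + 30 + 990 + 400 = €3405.
(Supply check: P ships 45; Q ships 55; R ships 115; S ships 95.)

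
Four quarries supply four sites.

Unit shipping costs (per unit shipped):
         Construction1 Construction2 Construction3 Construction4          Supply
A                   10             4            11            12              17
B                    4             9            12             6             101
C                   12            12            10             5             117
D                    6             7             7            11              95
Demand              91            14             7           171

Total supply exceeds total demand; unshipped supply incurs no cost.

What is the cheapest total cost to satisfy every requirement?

An optimal shipping plan:
  A to Construction2: 14 × 4 = 56
  B to Construction1: 47 × 4 = 188
  B to Construction4: 54 × 6 = 324
  C to Construction4: 117 × 5 = 585
  D to Construction1: 44 × 6 = 264
  D to Construction3: 7 × 7 = 49
Total = 56 + 188 + 324 + 585 + 264 + 49 = 1466.

1466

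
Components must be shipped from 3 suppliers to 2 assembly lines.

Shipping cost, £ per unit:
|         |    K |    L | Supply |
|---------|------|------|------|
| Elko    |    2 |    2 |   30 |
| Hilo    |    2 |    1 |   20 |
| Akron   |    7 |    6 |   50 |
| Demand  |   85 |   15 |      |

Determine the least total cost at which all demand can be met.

A cheapest plan:
  Elko->K: 30 batches
  Hilo->K: 20 batches
  Akron->K: 35 batches
  Akron->L: 15 batches
Total cost = £435.
(Supply check: Elko ships 30; Hilo ships 20; Akron ships 50.)

435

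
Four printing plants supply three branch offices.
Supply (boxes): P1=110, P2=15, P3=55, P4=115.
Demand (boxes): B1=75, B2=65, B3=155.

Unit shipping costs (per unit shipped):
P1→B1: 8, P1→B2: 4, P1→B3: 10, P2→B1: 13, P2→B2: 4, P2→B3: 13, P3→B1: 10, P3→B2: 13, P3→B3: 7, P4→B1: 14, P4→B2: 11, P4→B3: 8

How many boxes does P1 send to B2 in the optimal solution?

Solving gives:
  P1->B1: 60 × 8 = 480
  P1->B2: 50 × 4 = 200
  P2->B2: 15 × 4 = 60
  P3->B1: 15 × 10 = 150
  P3->B3: 40 × 7 = 280
  P4->B3: 115 × 8 = 920
Total cost = 2090.
So P1→B2 carries 50 boxes.

50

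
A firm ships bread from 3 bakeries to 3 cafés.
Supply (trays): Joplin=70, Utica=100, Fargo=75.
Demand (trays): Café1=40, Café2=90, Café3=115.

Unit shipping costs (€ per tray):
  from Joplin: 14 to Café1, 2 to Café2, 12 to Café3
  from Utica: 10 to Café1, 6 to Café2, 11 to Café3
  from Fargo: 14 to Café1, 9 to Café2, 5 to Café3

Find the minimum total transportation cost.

1475

A cheapest plan:
  Joplin to Café2: 70 × €2 = €140
  Utica to Café1: 40 × €10 = €400
  Utica to Café2: 20 × €6 = €120
  Utica to Café3: 40 × €11 = €440
  Fargo to Café3: 75 × €5 = €375
Total = 140 + 400 + 120 + 440 + 375 = €1475.
(Supply check: Joplin ships 70; Utica ships 100; Fargo ships 75.)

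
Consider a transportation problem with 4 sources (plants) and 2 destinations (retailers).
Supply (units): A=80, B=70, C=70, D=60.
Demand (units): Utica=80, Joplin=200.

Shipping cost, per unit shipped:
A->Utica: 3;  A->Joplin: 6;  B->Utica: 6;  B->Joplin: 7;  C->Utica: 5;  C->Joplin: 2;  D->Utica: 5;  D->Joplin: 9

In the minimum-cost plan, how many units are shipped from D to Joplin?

0

The minimum-cost plan:
  A to Utica: 20 × 3 = 60
  A to Joplin: 60 × 6 = 360
  B to Joplin: 70 × 7 = 490
  C to Joplin: 70 × 2 = 140
  D to Utica: 60 × 5 = 300
Total cost = 1350.
The route D→Joplin is not used.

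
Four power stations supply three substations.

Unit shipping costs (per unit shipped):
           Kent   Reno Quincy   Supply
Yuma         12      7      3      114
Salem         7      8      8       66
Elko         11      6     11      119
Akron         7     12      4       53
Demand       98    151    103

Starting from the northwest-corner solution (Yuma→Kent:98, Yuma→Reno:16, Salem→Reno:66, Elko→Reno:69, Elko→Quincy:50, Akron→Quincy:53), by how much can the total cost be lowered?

1038

Current plan cost = 98·12 + 16·7 + 66·8 + 69·6 + 50·11 + 53·4 = 2992.
Optimal plan:
  Yuma→Reno: 32 × 7 = 224
  Yuma→Quincy: 82 × 3 = 246
  Salem→Kent: 66 × 7 = 462
  Elko→Reno: 119 × 6 = 714
  Akron→Kent: 32 × 7 = 224
  Akron→Quincy: 21 × 4 = 84
Optimal cost = 1954.
Saving = 2992 − 1954 = 1038.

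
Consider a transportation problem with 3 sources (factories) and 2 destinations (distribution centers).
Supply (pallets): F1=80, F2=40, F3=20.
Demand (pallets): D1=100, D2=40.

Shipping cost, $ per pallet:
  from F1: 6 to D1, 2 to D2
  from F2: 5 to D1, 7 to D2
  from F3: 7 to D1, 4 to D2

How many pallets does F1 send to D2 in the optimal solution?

The minimum-cost plan:
  F1->D1: 40 pallets
  F1->D2: 40 pallets
  F2->D1: 40 pallets
  F3->D1: 20 pallets
Total cost = $660.
So F1→D2 carries 40 pallets.

40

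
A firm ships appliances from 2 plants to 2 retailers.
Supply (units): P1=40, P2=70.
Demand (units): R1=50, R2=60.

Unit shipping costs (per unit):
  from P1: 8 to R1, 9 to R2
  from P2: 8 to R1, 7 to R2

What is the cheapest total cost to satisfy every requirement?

820

A cheapest plan:
  P1–R1: 40 × 8 = 320
  P2–R1: 10 × 8 = 80
  P2–R2: 60 × 7 = 420
Total = 320 + 80 + 420 = 820.
(Supply check: P1 ships 40; P2 ships 70.)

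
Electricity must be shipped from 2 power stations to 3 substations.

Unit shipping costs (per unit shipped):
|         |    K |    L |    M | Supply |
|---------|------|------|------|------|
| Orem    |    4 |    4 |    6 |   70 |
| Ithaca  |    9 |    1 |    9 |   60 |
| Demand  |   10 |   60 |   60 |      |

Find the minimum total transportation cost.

A cheapest plan:
  Orem->K: 10 × 4 = 40
  Orem->M: 60 × 6 = 360
  Ithaca->L: 60 × 1 = 60
Total = 40 + 360 + 60 = 460.

460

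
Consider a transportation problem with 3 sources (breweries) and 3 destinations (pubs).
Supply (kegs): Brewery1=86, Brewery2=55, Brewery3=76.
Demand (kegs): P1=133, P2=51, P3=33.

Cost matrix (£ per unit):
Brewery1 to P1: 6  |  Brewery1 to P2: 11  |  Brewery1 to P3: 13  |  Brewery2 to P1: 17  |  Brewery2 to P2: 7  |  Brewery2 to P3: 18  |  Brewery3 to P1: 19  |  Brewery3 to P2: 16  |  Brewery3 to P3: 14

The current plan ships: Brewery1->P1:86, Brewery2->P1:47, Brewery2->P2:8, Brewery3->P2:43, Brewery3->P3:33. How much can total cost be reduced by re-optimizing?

301

Current plan cost = 86·6 + 47·17 + 8·7 + 43·16 + 33·14 = £2521.
Optimal plan:
  Brewery1->P1: 86 kegs
  Brewery2->P1: 4 kegs
  Brewery2->P2: 51 kegs
  Brewery3->P1: 43 kegs
  Brewery3->P3: 33 kegs
Optimal cost = £2220.
Saving = 2521 − 2220 = £301.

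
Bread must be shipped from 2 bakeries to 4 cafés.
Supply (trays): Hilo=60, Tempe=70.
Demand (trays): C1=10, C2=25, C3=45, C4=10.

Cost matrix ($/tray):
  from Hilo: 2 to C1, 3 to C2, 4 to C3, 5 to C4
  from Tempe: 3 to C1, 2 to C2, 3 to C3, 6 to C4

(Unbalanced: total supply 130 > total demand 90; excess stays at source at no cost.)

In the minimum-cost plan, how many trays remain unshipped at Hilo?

40

An optimal plan:
  Hilo→C1: 10 trays
  Hilo→C4: 10 trays
  Tempe→C2: 25 trays
  Tempe→C3: 45 trays
Total cost = $255.
Hilo ships 20 of its 60, leaving 40.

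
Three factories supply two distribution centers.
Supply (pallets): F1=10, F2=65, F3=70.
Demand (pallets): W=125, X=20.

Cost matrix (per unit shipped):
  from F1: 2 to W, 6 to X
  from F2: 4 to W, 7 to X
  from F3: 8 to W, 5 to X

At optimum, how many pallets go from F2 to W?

65

Solving gives:
  F1->W: 10 × 2 = 20
  F2->W: 65 × 4 = 260
  F3->W: 50 × 8 = 400
  F3->X: 20 × 5 = 100
Total cost = 780.
So F2→W carries 65 pallets.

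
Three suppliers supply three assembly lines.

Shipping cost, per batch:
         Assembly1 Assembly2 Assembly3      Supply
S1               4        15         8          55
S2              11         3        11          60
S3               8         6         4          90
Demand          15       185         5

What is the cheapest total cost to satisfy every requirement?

1345

A cheapest plan:
  S1->Assembly1: 15 × 4 = 60
  S1->Assembly2: 35 × 15 = 525
  S1->Assembly3: 5 × 8 = 40
  S2->Assembly2: 60 × 3 = 180
  S3->Assembly2: 90 × 6 = 540
Total = 60 + 525 + 40 + 180 + 540 = 1345.
(Supply check: S1 ships 55; S2 ships 60; S3 ships 90.)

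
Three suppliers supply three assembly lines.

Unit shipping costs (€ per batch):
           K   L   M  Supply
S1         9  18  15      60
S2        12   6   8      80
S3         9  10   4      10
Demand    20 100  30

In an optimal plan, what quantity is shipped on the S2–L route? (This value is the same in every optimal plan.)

Optimal shipments:
  S1→K: 20 batches
  S1→L: 20 batches
  S1→M: 20 batches
  S2→L: 80 batches
  S3→M: 10 batches
Total cost = €1360.
So S2→L carries 80 batches.

80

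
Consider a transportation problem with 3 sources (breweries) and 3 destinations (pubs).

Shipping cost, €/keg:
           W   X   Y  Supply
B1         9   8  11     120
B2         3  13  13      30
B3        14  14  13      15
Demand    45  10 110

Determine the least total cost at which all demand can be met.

1545

One minimum-cost allocation:
  B1→W: 15 × €9 = €135
  B1→X: 10 × €8 = €80
  B1→Y: 95 × €11 = €1045
  B2→W: 30 × €3 = €90
  B3→Y: 15 × €13 = €195
Total = 135 + 80 + 1045 + 90 + 195 = €1545.
(Supply check: B1 ships 120; B2 ships 30; B3 ships 15.)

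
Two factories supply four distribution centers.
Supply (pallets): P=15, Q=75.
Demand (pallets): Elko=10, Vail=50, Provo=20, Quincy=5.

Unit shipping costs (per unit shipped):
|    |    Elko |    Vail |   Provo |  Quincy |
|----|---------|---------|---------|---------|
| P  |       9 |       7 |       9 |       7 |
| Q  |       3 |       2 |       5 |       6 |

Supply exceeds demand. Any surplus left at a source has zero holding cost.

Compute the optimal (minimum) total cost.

One minimum-cost allocation:
  P to Provo: 5 × 9 = 45
  P to Quincy: 5 × 7 = 35
  Q to Elko: 10 × 3 = 30
  Q to Vail: 50 × 2 = 100
  Q to Provo: 15 × 5 = 75
Total = 45 + 35 + 30 + 100 + 75 = 285.

285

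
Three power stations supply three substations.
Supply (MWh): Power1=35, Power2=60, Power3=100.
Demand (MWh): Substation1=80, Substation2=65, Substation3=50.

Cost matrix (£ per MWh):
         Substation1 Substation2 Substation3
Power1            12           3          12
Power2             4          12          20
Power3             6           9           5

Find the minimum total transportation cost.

985

An optimal shipping plan:
  Power1→Substation2: 35 MWh
  Power2→Substation1: 60 MWh
  Power3→Substation1: 20 MWh
  Power3→Substation2: 30 MWh
  Power3→Substation3: 50 MWh
Total cost = £985.
(Supply check: Power1 ships 35; Power2 ships 60; Power3 ships 100.)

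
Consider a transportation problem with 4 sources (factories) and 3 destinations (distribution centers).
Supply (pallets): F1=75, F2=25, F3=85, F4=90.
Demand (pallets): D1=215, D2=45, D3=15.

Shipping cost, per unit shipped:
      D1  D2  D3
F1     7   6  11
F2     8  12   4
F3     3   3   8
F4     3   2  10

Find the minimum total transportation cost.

1145

Optimal allocation:
  F1->D1: 30 × 7 = 210
  F1->D2: 45 × 6 = 270
  F2->D1: 10 × 8 = 80
  F2->D3: 15 × 4 = 60
  F3->D1: 85 × 3 = 255
  F4->D1: 90 × 3 = 270
Total = 210 + 270 + 80 + 60 + 255 + 270 = 1145.
(Supply check: F1 ships 75; F2 ships 25; F3 ships 85; F4 ships 90.)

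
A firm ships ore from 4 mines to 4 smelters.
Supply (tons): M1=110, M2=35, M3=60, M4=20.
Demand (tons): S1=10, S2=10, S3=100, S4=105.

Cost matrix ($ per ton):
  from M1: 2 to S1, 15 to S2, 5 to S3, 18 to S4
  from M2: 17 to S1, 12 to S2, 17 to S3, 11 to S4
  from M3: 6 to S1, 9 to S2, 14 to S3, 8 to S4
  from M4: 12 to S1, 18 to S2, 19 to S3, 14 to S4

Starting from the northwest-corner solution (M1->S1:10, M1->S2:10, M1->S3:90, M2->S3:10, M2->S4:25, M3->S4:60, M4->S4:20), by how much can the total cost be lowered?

Current plan cost = 10·2 + 10·15 + 90·5 + 10·17 + 25·11 + 60·8 + 20·14 = $1825.
Optimal plan:
  M1->S1: 10 tons
  M1->S3: 100 tons
  M2->S4: 35 tons
  M3->S2: 10 tons
  M3->S4: 50 tons
  M4->S4: 20 tons
Optimal cost = $1675.
Saving = 1825 − 1675 = $150.

150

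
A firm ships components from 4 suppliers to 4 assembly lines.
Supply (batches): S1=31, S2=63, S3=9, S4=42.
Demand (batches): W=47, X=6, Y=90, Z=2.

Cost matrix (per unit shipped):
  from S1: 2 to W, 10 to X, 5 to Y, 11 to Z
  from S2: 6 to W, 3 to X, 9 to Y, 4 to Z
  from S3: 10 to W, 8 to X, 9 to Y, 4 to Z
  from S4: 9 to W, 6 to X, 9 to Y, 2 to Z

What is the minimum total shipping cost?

A cheapest plan:
  S1 to Y: 31 × 5 = 155
  S2 to W: 47 × 6 = 282
  S2 to X: 6 × 3 = 18
  S2 to Y: 10 × 9 = 90
  S3 to Y: 9 × 9 = 81
  S4 to Y: 40 × 9 = 360
  S4 to Z: 2 × 2 = 4
Total = 155 + 282 + 18 + 90 + 81 + 360 + 4 = 990.

990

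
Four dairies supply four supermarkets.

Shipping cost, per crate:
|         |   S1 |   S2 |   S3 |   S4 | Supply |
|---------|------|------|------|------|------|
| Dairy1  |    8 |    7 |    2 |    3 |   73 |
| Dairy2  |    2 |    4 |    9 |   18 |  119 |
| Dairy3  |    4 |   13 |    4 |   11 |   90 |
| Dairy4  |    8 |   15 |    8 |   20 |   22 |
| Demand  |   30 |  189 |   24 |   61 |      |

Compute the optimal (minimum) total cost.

1757

One minimum-cost allocation:
  Dairy1→S2: 12 crates
  Dairy1→S4: 61 crates
  Dairy2→S2: 119 crates
  Dairy3→S1: 30 crates
  Dairy3→S2: 36 crates
  Dairy3→S3: 24 crates
  Dairy4→S2: 22 crates
Total cost = 1757.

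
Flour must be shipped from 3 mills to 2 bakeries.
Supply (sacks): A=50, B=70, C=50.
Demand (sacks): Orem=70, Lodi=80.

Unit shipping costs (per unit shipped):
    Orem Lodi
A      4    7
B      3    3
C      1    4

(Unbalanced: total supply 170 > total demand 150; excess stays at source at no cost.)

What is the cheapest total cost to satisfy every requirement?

An optimal shipping plan:
  A→Orem: 20 × 4 = 80
  A→Lodi: 10 × 7 = 70
  B→Lodi: 70 × 3 = 210
  C→Orem: 50 × 1 = 50
Total = 80 + 70 + 210 + 50 = 410.
(Supply check: A ships 30; B ships 70; C ships 50.)

410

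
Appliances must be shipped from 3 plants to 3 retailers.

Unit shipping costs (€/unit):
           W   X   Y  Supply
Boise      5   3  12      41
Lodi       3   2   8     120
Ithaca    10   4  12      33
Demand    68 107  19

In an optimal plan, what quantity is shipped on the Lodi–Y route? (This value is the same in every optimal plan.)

19

Optimal shipments:
  Boise to X: 41 × €3 = €123
  Lodi to W: 68 × €3 = €204
  Lodi to X: 33 × €2 = €66
  Lodi to Y: 19 × €8 = €152
  Ithaca to X: 33 × €4 = €132
Total cost = €677.
So Lodi→Y carries 19 units.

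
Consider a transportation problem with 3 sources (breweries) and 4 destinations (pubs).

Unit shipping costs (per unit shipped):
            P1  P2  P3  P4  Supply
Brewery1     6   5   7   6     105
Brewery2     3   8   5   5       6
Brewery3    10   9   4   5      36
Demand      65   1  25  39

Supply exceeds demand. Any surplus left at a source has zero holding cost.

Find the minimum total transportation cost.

700

An optimal shipping plan:
  Brewery1 to P1: 59 × 6 = 354
  Brewery1 to P2: 1 × 5 = 5
  Brewery1 to P4: 28 × 6 = 168
  Brewery2 to P1: 6 × 3 = 18
  Brewery3 to P3: 25 × 4 = 100
  Brewery3 to P4: 11 × 5 = 55
Total = 354 + 5 + 168 + 18 + 100 + 55 = 700.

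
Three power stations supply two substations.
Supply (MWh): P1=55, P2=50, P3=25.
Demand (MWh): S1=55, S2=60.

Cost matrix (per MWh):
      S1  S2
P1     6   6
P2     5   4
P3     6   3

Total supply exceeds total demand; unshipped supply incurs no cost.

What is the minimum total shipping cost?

530

A cheapest plan:
  P1->S1: 40 MWh
  P2->S1: 15 MWh
  P2->S2: 35 MWh
  P3->S2: 25 MWh
Total cost = 530.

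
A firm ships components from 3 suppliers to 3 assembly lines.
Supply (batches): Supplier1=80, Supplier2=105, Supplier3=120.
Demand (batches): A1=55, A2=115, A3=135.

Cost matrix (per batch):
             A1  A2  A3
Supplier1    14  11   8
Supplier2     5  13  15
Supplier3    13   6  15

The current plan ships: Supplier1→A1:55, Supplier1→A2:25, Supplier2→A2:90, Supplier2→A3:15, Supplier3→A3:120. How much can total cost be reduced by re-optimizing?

1810

Current plan cost = 55·14 + 25·11 + 90·13 + 15·15 + 120·15 = 4240.
Optimal plan:
  Supplier1–A3: 80 × 8 = 640
  Supplier2–A1: 55 × 5 = 275
  Supplier2–A3: 50 × 15 = 750
  Supplier3–A2: 115 × 6 = 690
  Supplier3–A3: 5 × 15 = 75
Optimal cost = 2430.
Saving = 4240 − 2430 = 1810.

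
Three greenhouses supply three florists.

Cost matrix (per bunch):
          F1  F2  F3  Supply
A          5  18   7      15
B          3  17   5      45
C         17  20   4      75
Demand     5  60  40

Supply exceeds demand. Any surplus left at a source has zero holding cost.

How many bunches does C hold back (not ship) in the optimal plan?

30

Minimum-cost shipments:
  A→F2: 15 × 18 = 270
  B→F1: 5 × 3 = 15
  B→F2: 40 × 17 = 680
  C→F2: 5 × 20 = 100
  C→F3: 40 × 4 = 160
Total cost = 1225.
C ships 45 of its 75, leaving 30.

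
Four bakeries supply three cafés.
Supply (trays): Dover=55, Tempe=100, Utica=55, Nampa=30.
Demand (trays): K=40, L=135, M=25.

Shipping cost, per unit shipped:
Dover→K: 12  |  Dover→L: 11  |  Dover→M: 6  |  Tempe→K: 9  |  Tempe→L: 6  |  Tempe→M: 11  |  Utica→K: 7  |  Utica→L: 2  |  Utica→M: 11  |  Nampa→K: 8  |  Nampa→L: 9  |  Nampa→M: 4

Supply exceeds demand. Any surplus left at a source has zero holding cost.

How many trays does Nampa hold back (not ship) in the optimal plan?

An optimal plan:
  Dover->M: 15 × 6 = 90
  Tempe->K: 20 × 9 = 180
  Tempe->L: 80 × 6 = 480
  Utica->L: 55 × 2 = 110
  Nampa->K: 20 × 8 = 160
  Nampa->M: 10 × 4 = 40
Total cost = 1060.
Nampa ships 30 of its 30, leaving 0.

0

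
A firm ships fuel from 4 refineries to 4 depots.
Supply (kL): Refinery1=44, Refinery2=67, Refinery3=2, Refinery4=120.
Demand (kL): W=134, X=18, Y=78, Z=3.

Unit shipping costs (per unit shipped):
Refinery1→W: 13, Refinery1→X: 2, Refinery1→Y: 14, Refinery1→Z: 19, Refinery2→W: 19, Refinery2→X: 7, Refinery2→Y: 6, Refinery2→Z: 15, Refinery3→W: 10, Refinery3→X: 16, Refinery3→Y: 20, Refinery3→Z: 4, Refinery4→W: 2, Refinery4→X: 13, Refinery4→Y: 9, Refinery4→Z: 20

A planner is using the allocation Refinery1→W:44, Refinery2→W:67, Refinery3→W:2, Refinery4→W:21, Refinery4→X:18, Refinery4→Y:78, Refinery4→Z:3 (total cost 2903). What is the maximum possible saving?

1862

Current plan cost = 44·13 + 67·19 + 2·10 + 21·2 + 18·13 + 78·9 + 3·20 = 2903.
Optimal plan:
  Refinery1->W: 14 kL
  Refinery1->X: 18 kL
  Refinery1->Y: 11 kL
  Refinery1->Z: 1 kL
  Refinery2->Y: 67 kL
  Refinery3->Z: 2 kL
  Refinery4->W: 120 kL
Optimal cost = 1041.
Saving = 2903 − 1041 = 1862.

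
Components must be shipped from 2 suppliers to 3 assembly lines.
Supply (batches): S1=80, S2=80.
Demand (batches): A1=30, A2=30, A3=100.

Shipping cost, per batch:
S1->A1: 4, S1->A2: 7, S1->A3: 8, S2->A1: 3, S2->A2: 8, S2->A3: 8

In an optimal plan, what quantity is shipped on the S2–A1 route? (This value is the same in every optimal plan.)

Solving gives:
  S1 to A2: 30 × 7 = 210
  S1 to A3: 50 × 8 = 400
  S2 to A1: 30 × 3 = 90
  S2 to A3: 50 × 8 = 400
Total cost = 1100.
So S2→A1 carries 30 batches.

30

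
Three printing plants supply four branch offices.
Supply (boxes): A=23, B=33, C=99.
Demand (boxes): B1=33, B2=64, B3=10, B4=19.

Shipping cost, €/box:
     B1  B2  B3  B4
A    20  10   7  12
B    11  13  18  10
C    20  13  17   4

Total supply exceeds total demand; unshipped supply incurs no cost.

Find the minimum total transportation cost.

1302

An optimal shipping plan:
  A->B2: 13 × €10 = €130
  A->B3: 10 × €7 = €70
  B->B1: 33 × €11 = €363
  C->B2: 51 × €13 = €663
  C->B4: 19 × €4 = €76
Total = 130 + 70 + 363 + 663 + 76 = €1302.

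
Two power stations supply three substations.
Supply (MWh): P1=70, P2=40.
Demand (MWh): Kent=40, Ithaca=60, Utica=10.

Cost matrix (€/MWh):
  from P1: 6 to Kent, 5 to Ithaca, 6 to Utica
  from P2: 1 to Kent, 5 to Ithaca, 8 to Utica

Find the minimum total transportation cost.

400

Optimal allocation:
  P1–Ithaca: 60 × €5 = €300
  P1–Utica: 10 × €6 = €60
  P2–Kent: 40 × €1 = €40
Total = 300 + 60 + 40 = €400.
(Supply check: P1 ships 70; P2 ships 40.)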